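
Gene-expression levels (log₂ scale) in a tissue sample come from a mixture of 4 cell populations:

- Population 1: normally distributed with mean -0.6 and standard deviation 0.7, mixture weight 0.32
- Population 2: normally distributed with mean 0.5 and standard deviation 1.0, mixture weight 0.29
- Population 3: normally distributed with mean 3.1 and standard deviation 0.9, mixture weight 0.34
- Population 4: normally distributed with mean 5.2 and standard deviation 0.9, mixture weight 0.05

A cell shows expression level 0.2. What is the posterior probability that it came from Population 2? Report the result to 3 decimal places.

P(component k | x) = P(Z=k)·f_k(x) / marginal(x), where marginal(x) = Σ_j P(Z=j)·f_j(x).
Normal densities:
  p_1 = 0.296614
  p_2 = 0.381388
  p_3 = 0.00246655
  p_4 = 8.80222e-08
Prior × likelihood for each component:
  P(Z=1)·p_1 = 0.32 × 0.296614 = 0.0949164
  P(Z=2)·p_2 = 0.29 × 0.381388 = 0.110602
  P(Z=3)·p_3 = 0.34 × 0.00246655 = 0.000838626
  P(Z=4)·p_4 = 0.05 × 8.80222e-08 = 4.40111e-09
Sum: 0.0949164 + 0.110602 + 0.000838626 + 4.40111e-09 = 0.206357
Responsibility of Population 2: 0.110602 / 0.206357 ≈ 0.536

0.536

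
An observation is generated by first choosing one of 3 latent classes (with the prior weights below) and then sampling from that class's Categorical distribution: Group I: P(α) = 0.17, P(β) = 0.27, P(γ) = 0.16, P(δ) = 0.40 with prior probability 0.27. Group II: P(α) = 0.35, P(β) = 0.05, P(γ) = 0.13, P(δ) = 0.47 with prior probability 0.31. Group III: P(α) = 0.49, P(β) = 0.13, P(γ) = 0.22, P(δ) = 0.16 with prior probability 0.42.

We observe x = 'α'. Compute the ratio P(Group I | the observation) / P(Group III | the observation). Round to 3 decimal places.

0.223

Since P(k|x) ∝ π_k f_k(x), the posterior odds are π_i f_i(x) / (π_j f_j(x)).
Categorical probabilities:
  f_I = P(α | comp) = 0.17
  f_II = P(α | comp) = 0.35
  f_III = P(α | comp) = 0.49
Odds = (0.27/0.42) × (0.17/0.49) = 0.642857 × 0.346939 ≈ 0.223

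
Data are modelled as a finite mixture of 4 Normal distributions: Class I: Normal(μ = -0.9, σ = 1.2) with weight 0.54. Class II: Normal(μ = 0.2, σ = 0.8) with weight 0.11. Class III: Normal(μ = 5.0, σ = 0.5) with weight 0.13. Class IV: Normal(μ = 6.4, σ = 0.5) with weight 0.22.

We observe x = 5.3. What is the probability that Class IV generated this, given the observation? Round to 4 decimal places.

0.1527

The responsibility of component k is w_k f_k(x) divided by Σ_j w_j f_j(x).
Component likelihoods at x = 5.3:
  L_I = (1/(1.2·√(2π)))·exp(−(5.3−-0.9)²/(2·1.2²)) = 0.332452·exp(-13.34722) = 5.31011e-07
  L_II = (1/(0.8·√(2π)))·exp(−(5.3−0.2)²/(2·0.8²)) = 0.498678·exp(-20.32031) = 7.4614e-10
  L_III = (1/(0.5·√(2π)))·exp(−(5.3−5.0)²/(2·0.5²)) = 0.797885·exp(-0.18000) = 0.666449
  L_IV = (1/(0.5·√(2π)))·exp(−(5.3−6.4)²/(2·0.5²)) = 0.797885·exp(-2.42000) = 0.0709492
Unnormalised posteriors:
  w_I·L_I = 0.54 × 5.31011e-07 = 2.86746e-07
  w_II·L_II = 0.11 × 7.4614e-10 = 8.20754e-11
  w_III·L_III = 0.13 × 0.666449 = 0.0866384
  w_IV·L_IV = 0.22 × 0.0709492 = 0.0156088
Marginal: 2.86746e-07 + 8.20754e-11 + 0.0866384 + 0.0156088 = 0.102248
Responsibility of Class IV: 0.0156088 / 0.102248 ≈ 0.1527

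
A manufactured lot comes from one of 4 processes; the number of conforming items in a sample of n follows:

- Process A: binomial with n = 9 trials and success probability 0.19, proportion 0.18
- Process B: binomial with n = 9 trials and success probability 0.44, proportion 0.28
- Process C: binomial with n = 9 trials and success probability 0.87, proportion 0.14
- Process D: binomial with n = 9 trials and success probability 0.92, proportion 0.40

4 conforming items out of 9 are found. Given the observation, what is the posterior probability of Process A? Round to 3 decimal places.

By Bayes' theorem, P(k | x) = P(Z=k) f_k(x) / Σ_j P(Z=j) f_j(x).
Binomial probabilities:
  L_A = 0.0572546
  L_B = 0.260089
  L_C = 0.00268018
  L_D = 0.000295782
Weight by the priors:
  P(Z=A)·L_A = 0.18 × 0.0572546 = 0.0103058
  P(Z=B)·L_B = 0.28 × 0.260089 = 0.0728248
  P(Z=C)·L_C = 0.14 × 0.00268018 = 0.000375226
  P(Z=D)·L_D = 0.40 × 0.000295782 = 0.000118313
Sum: 0.0103058 + 0.0728248 + 0.000375226 + 0.000118313 = 0.0836242
Responsibility of Process A: 0.0103058 / 0.0836242 ≈ 0.123

0.123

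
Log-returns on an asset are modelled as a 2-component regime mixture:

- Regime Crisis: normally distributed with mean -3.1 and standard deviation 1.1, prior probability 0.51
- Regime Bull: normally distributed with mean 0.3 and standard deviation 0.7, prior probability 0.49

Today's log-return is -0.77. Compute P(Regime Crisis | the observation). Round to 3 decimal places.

0.184

The responsibility of component k is P(Z=k) f_k(x) divided by Σ_j P(Z=j) f_j(x).
Component likelihoods at x = -0.77:
  L_Crisis = 0.0384808
  L_Bull = 0.177191
Unnormalised posteriors:
  P(Z=Crisis)·L_Crisis = 0.51 × 0.0384808 = 0.0196252
  P(Z=Bull)·L_Bull = 0.49 × 0.177191 = 0.0868234
Sum: 0.0196252 + 0.0868234 = 0.106449
Responsibility of Regime Crisis: 0.0196252 / 0.106449 ≈ 0.184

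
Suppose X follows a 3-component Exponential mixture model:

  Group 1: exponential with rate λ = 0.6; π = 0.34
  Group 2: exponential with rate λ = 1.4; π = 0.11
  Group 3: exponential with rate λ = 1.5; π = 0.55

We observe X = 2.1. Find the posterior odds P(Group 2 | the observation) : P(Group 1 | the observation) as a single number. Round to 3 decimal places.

0.141

The posterior odds equal the prior odds times the likelihood ratio: (w_i/w_j)·(f_i(x)/f_j(x)).
Exponential densities:
  L_1 = 0.6·e^(−0.6·2.1) = 0.6·e^(−1.2600) = 0.170192
  L_2 = 1.4·e^(−1.4·2.1) = 1.4·e^(−2.9400) = 0.074012
  L_3 = 1.5·e^(−1.5·2.1) = 1.5·e^(−3.1500) = 0.0642782
0.00814132 / 0.0578654 ≈ 0.141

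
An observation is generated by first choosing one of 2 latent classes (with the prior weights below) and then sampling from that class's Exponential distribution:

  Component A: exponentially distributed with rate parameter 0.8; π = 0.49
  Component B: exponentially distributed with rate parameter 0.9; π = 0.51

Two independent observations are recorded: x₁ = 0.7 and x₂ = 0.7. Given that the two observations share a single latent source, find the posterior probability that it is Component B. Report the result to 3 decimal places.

The responsibility of component k is π_k f_k(x) divided by Σ_j π_j f_j(x).
Since both observations come from the same component, the likelihood for component k is f_k(x₁)·f_k(x₂).
  p_A = [0.8·e^(−0.8·0.7) = 0.8·e^(−0.5600) = 0.456967] × [0.456967] = 0.208819
  p_B = [0.9·e^(−0.9·0.7) = 0.9·e^(−0.6300) = 0.479333] × [0.479333] = 0.22976
Unnormalised posteriors:
  π_A·p_A = 0.49 × 0.208819 = 0.102321
  π_B·p_B = 0.51 × 0.22976 = 0.117177
Denominator: 0.102321 + 0.117177 = 0.219499
P(Component B | x₁,x₂) = 0.117177 / 0.219499 ≈ 0.534

0.534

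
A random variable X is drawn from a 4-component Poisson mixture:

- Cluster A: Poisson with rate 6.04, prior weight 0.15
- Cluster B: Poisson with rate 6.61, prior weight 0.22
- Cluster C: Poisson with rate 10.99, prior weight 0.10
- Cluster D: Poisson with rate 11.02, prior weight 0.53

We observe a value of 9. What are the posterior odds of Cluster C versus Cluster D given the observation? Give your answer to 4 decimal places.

Only the two components matter; the odds are (π_i f_i(x)) / (π_j f_j(x)).
Component likelihoods at x = 9:
  f_A = 0.0702151
  f_B = 0.0894054
  f_C = 0.108723
  f_D = 0.10813
Posterior odds = (π_C·f_C) / (π_D·f_D) = (0.10·0.108723) / (0.53·0.10813) = 0.0108723 / 0.0573089 ≈ 0.1897

0.1897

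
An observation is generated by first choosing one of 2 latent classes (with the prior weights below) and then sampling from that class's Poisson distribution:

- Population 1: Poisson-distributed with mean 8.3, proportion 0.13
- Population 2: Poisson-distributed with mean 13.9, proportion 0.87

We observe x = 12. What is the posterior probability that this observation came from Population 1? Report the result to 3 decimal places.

0.077

By Bayes' theorem, P(k | x) = w_k f_k(x) / Σ_j w_j f_j(x).
Evaluate each component's likelihood at the observed value:
  p_1 = 0.0554569
  p_2 = 0.0998039
Multiply by the mixture weights:
  w_1·p_1 = 0.13 × 0.0554569 = 0.0072094
  w_2·p_2 = 0.87 × 0.0998039 = 0.0868294
Marginal: 0.0072094 + 0.0868294 = 0.0940388
P(Population 1 | data) ≈ 0.077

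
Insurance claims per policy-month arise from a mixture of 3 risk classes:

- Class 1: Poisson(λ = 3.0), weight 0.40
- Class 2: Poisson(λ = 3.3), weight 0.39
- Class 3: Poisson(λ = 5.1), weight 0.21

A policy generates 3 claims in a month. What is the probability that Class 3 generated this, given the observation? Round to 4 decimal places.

0.1387

Apply Bayes' rule: the posterior for each component is proportional to its prior times its likelihood at x.
Component likelihoods at x = 3 claims:
  f_1 = e^(−3.0)·3.0^3/3! = 0.224042
  f_2 = e^(−3.3)·3.3^3/3! = 0.220912
  f_3 = e^(−5.1)·5.1^3/3! = 0.13479
Weight by the priors:
  π_1·f_1 = 0.40 × 0.224042 = 0.0896167
  π_2·f_2 = 0.39 × 0.220912 = 0.0861556
  π_3·f_3 = 0.21 × 0.13479 = 0.0283059
Sum: 0.0896167 + 0.0861556 + 0.0283059 = 0.204078
Responsibility of Class 3: 0.0283059 / 0.204078 ≈ 0.1387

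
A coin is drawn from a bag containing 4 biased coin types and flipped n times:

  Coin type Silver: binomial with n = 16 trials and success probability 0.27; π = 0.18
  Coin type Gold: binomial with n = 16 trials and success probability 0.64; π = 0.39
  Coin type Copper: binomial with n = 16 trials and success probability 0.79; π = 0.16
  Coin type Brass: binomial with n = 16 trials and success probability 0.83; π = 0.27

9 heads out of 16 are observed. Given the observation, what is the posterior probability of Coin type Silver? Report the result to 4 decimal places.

0.0244

Posterior ∝ prior × likelihood, so P(k | x) ∝ π_k f_k(x); normalise over all components.
Component likelihoods at x = 9 heads out of 16:
  L_Silver = 0.0096374
  L_Gold = 0.161497
  L_Copper = 0.0246948
  L_Brass = 0.00877549
Weight by the priors:
  π_Silver·L_Silver = 0.18 × 0.0096374 = 0.00173473
  π_Gold·L_Gold = 0.39 × 0.161497 = 0.0629837
  π_Copper·L_Copper = 0.16 × 0.0246948 = 0.00395116
  π_Brass·L_Brass = 0.27 × 0.00877549 = 0.00236938
Sum: 0.00173473 + 0.0629837 + 0.00395116 + 0.00236938 = 0.0710389
So the posterior for Coin type Silver is 0.00173473 / 0.0710389 ≈ 0.0244.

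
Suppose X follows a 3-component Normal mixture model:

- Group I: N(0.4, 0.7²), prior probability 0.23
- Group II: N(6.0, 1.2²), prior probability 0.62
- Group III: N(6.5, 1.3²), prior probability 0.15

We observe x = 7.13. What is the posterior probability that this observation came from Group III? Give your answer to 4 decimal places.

P(component k | x) = P(Z=k)·f_k(x) / marginal(x), where marginal(x) = Σ_j P(Z=j)·f_j(x).
Component likelihoods at x = 7.13:
  p_I = (1/(0.7·√(2π)))·exp(−(7.13−0.4)²/(2·0.7²)) = 0.569918·exp(-46.21724) = 4.82967e-21
  p_II = (1/(1.2·√(2π)))·exp(−(7.13−6.0)²/(2·1.2²)) = 0.332452·exp(-0.44337) = 0.213391
  p_III = (1/(1.3·√(2π)))·exp(−(7.13−6.5)²/(2·1.3²)) = 0.306879·exp(-0.11743) = 0.272878
Unnormalised posteriors:
  P(Z=I)·p_I = 0.23 × 4.82967e-21 = 1.11082e-21
  P(Z=II)·p_II = 0.62 × 0.213391 = 0.132303
  P(Z=III)·p_III = 0.15 × 0.272878 = 0.0409318
Evidence: 1.11082e-21 + 0.132303 + 0.0409318 = 0.173234
Responsibility of Group III: 0.0409318 / 0.173234 ≈ 0.2363

0.2363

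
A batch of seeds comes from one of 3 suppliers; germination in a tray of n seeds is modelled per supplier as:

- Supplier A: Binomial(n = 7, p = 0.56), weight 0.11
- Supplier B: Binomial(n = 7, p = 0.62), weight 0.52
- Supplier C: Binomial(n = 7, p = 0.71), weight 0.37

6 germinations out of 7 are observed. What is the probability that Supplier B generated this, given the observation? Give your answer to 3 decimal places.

The responsibility of component k is w_k f_k(x) divided by Σ_j w_j f_j(x).
Component likelihoods at x = 6 germinations out of 7:
  f_A = C(7,6)·0.56^6·0.44^1 = 7·0.030841·0.44 = 0.0949902
  f_B = C(7,6)·0.62^6·0.38^1 = 7·0.0568002·0.38 = 0.151089
  f_C = C(7,6)·0.71^6·0.29^1 = 7·0.1281·0.29 = 0.260044
Prior × likelihood for each component:
  w_A·f_A = 0.11 × 0.0949902 = 0.0104489
  w_B·f_B = 0.52 × 0.151089 = 0.0785661
  w_C·f_C = 0.37 × 0.260044 = 0.0962161
Evidence: 0.0104489 + 0.0785661 + 0.0962161 = 0.185231
Responsibility of Supplier B: 0.0785661 / 0.185231 ≈ 0.424

0.424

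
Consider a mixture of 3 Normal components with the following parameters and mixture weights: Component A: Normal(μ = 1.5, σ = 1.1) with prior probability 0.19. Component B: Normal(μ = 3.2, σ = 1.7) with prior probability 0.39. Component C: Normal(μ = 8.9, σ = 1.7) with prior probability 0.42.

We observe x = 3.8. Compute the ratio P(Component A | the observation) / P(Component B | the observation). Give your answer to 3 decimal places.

Only the two components matter; the odds are (π_i f_i(x)) / (π_j f_j(x)).
Component likelihoods at x = 3.8:
  f_A = 0.0407541
  f_B = 0.220502
  f_C = 0.00260697
0.00774328 / 0.0859956 ≈ 0.090

0.090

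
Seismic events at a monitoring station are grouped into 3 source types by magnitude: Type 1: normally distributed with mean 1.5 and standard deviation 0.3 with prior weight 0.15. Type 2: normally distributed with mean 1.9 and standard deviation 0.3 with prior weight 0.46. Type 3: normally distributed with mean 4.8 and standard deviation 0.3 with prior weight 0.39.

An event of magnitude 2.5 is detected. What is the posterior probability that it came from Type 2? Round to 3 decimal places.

0.991

By Bayes' theorem, P(k | x) = w_k f_k(x) / Σ_j w_j f_j(x).
Normal densities:
  L_1 = (1/(0.3·√(2π)))·exp(−(2.5−1.5)²/(2·0.3²)) = 1.329808·exp(-5.55556) = 0.00514093
  L_2 = (1/(0.3·√(2π)))·exp(−(2.5−1.9)²/(2·0.3²)) = 1.329808·exp(-2.00000) = 0.17997
  L_3 = (1/(0.3·√(2π)))·exp(−(2.5−4.8)²/(2·0.3²)) = 1.329808·exp(-29.38889) = 2.29275e-13
Weight by the priors:
  w_1·L_1 = 0.15 × 0.00514093 = 0.000771139
  w_2·L_2 = 0.46 × 0.17997 = 0.0827861
  w_3·L_3 = 0.39 × 2.29275e-13 = 8.94172e-14
Denominator: 0.000771139 + 0.0827861 + 8.94172e-14 = 0.0835573
P(Type 2 | data) = 0.0827861 / 0.0835573 ≈ 0.991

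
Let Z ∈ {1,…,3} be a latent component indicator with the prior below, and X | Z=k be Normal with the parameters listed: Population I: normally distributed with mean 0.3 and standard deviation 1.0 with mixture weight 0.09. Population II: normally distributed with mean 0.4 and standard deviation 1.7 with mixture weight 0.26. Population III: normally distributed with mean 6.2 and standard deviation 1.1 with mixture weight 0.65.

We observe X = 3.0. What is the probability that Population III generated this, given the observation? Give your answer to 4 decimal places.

By Bayes' theorem, P(k | x) = π_k f_k(x) / Σ_j π_j f_j(x).
Normal densities:
  L_I = 0.0104209
  L_II = 0.0728672
  L_III = 0.00527038
Multiply by the mixture weights:
  π_I·L_I = 0.09 × 0.0104209 = 0.000937884
  π_II·L_II = 0.26 × 0.0728672 = 0.0189455
  π_III·L_III = 0.65 × 0.00527038 = 0.00342574
Marginal: 0.000937884 + 0.0189455 + 0.00342574 = 0.0233091
P(Population III | x) = 0.00342574 / 0.0233091 ≈ 0.1470

0.1470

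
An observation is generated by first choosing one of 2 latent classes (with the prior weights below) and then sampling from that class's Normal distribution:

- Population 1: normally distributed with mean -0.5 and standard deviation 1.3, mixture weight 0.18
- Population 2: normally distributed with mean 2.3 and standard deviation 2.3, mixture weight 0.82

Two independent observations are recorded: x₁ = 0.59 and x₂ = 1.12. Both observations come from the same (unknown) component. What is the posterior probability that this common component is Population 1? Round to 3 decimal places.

Apply Bayes' rule: the posterior for each component is proportional to its prior times its likelihood at x.
Since both observations come from the same component, the likelihood for component k is f_k(x₁)·f_k(x₂).
  L_1 = [0.215928] × [0.141175] = 0.0304837
  L_2 = [0.131569] × [0.152064] = 0.0200068
Multiply by the mixture weights:
  π_1·L_1 = 0.18 × 0.0304837 = 0.00548706
  π_2·L_2 = 0.82 × 0.0200068 = 0.0164056
Denominator: 0.00548706 + 0.0164056 = 0.0218927
Responsibility of Population 1: 0.00548706 / 0.0218927 ≈ 0.251

0.251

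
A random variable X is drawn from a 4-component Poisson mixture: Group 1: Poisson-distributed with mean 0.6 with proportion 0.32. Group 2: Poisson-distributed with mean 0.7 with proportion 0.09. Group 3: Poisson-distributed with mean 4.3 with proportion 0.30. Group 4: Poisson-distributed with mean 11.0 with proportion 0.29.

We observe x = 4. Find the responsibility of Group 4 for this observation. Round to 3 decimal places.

0.047

P(component k | x) = P(Z=k)·f_k(x) / marginal(x), where marginal(x) = Σ_j P(Z=j)·f_j(x).
Component likelihoods at x = 4:
  f_1 = e^(−0.6)·0.6^4/4! = 0.00296358
  f_2 = e^(−0.7)·0.7^4/4! = 0.00496792
  f_3 = e^(−4.3)·4.3^4/4! = 0.193284
  f_4 = e^(−11.0)·11.0^4/4! = 0.0101887
Prior × likelihood for each component:
  P(Z=1)·f_1 = 0.32 × 0.00296358 = 0.000948347
  P(Z=2)·f_2 = 0.09 × 0.00496792 = 0.000447113
  P(Z=3)·f_3 = 0.30 × 0.193284 = 0.0579853
  P(Z=4)·f_4 = 0.29 × 0.0101887 = 0.00295473
Normaliser: 0.000948347 + 0.000447113 + 0.0579853 + 0.00295473 = 0.0623354
Responsibility of Group 4: 0.00295473 / 0.0623354 ≈ 0.047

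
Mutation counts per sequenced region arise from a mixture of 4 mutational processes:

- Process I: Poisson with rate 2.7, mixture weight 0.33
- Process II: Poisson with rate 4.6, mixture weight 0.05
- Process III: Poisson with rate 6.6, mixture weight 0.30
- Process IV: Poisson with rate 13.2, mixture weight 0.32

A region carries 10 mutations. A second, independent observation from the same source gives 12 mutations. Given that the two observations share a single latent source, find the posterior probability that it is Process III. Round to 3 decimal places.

By Bayes' theorem, P(k | x) = w_k f_k(x) / Σ_j w_j f_j(x).
Since both observations come from the same component, the likelihood for component k is f_k(x₁)·f_k(x₂).
  p_I = [0.000381311] × [2.10588e-05] = 8.02995e-09
  p_II = [0.0117506] × [0.00188366] = 2.21342e-05
  p_III = [0.058794] × [0.019402] = 0.00114072
  p_IV = [0.081901] × [0.108109] = 0.00885426
Multiply by the mixture weights:
  w_I·p_I = 0.33 × 8.02995e-09 = 2.64988e-09
  w_II·p_II = 0.05 × 2.21342e-05 = 1.10671e-06
  w_III·p_III = 0.30 × 0.00114072 = 0.000342216
  w_IV·p_IV = 0.32 × 0.00885426 = 0.00283336
Marginal: 2.64988e-09 + 1.10671e-06 + 0.000342216 + 0.00283336 = 0.00317669
So the posterior for Process III is 0.000342216 / 0.00317669 ≈ 0.108.

0.108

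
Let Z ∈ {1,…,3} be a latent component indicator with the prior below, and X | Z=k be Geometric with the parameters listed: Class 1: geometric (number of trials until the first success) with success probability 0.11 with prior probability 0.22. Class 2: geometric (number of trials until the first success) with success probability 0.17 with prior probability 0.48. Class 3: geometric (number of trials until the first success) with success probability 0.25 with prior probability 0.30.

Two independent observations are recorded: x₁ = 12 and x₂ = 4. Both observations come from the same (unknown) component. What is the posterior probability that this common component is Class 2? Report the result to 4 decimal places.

0.5444

The responsibility of component k is P(Z=k) f_k(x) divided by Σ_j P(Z=j) f_j(x).
Since both observations come from the same component, the likelihood for component k is f_k(x₁)·f_k(x₂).
  p_1 = [0.0305269] × [0.0775466] = 0.00236726
  p_2 = [0.0218931] × [0.0972038] = 0.0021281
  p_3 = [0.0105588] × [0.105469] = 0.00111362
Weight by the priors:
  P(Z=1)·p_1 = 0.22 × 0.00236726 = 0.000520797
  P(Z=2)·p_2 = 0.48 × 0.0021281 = 0.00102149
  P(Z=3)·p_3 = 0.30 × 0.00111362 = 0.000334087
Denominator: 0.000520797 + 0.00102149 + 0.000334087 = 0.00187637
P(Class 2 | data) = 0.00102149 / 0.00187637 ≈ 0.5444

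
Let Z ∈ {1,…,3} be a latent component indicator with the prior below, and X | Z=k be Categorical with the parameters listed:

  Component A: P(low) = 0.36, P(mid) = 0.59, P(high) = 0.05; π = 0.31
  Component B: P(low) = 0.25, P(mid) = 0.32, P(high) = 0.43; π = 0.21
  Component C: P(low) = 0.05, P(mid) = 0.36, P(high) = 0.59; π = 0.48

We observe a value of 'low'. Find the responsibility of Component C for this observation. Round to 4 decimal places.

0.1276

By Bayes' theorem, P(k | x) = w_k f_k(x) / Σ_j w_j f_j(x).
Evaluate each component's likelihood at the observed value:
  L_A = 0.36
  L_B = 0.25
  L_C = 0.05
Weight by the priors:
  w_A·L_A = 0.31 × 0.36 = 0.1116
  w_B·L_B = 0.21 × 0.25 = 0.0525
  w_C·L_C = 0.48 × 0.05 = 0.024
Evidence: 0.1116 + 0.0525 + 0.024 = 0.1881
Responsibility of Component C: 0.024 / 0.1881 ≈ 0.1276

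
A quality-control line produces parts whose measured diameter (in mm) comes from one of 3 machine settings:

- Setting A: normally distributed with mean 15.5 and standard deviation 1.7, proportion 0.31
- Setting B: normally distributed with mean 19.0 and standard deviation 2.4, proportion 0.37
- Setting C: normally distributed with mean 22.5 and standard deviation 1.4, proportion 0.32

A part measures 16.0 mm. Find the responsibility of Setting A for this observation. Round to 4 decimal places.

P(component k | x) = π_k·f_k(x) / marginal(x), where marginal(x) = Σ_j π_j·f_j(x).
Evaluate each component's likelihood at the observed value:
  L_A = (1/(1.7·√(2π)))·exp(−(16.0−15.5)²/(2·1.7²)) = 0.234672·exp(-0.04325) = 0.224738
  L_B = (1/(2.4·√(2π)))·exp(−(16.0−19.0)²/(2·2.4²)) = 0.166226·exp(-0.78125) = 0.0761038
  L_C = (1/(1.4·√(2π)))·exp(−(16.0−22.5)²/(2·1.4²)) = 0.284959·exp(-10.77806) = 5.94196e-06
Unnormalised posteriors:
  π_A·L_A = 0.31 × 0.224738 = 0.0696688
  π_B·L_B = 0.37 × 0.0761038 = 0.0281584
  π_C·L_C = 0.32 × 5.94196e-06 = 1.90143e-06
Sum: 0.0696688 + 0.0281584 + 1.90143e-06 = 0.0978291
P(Setting A | x) ≈ 0.7121

0.7121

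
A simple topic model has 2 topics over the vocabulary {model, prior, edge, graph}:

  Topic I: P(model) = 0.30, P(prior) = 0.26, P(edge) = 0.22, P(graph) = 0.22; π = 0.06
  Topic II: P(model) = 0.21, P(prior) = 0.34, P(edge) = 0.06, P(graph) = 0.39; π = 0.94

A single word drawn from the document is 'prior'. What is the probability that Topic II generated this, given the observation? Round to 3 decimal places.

By Bayes' theorem, P(k | x) = π_k f_k(x) / Σ_j π_j f_j(x).
Component likelihoods at x = 'prior':
  p_I = P(prior | comp) = 0.26
  p_II = P(prior | comp) = 0.34
Unnormalised posteriors:
  π_I·p_I = 0.06 × 0.26 = 0.0156
  π_II·p_II = 0.94 × 0.34 = 0.3196
Marginal: 0.0156 + 0.3196 = 0.3352
Responsibility of Topic II: 0.3196 / 0.3352 ≈ 0.953

0.953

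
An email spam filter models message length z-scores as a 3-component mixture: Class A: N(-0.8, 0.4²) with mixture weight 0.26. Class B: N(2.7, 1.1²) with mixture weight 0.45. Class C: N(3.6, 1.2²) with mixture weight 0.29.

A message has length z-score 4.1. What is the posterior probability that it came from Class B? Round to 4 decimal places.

Apply Bayes' rule: the posterior for each component is proportional to its prior times its likelihood at x.
Component likelihoods at x = 4.1:
  f_A = (1/(0.4·√(2π)))·exp(−(4.1−-0.8)²/(2·0.4²)) = 0.997356·exp(-75.03125) = 2.58936e-33
  f_B = (1/(1.1·√(2π)))·exp(−(4.1−2.7)²/(2·1.1²)) = 0.362675·exp(-0.80992) = 0.161352
  f_C = (1/(1.2·√(2π)))·exp(−(4.1−3.6)²/(2·1.2²)) = 0.332452·exp(-0.08681) = 0.30481
Prior × likelihood for each component:
  π_A·f_A = 0.26 × 2.58936e-33 = 6.73233e-34
  π_B·f_B = 0.45 × 0.161352 = 0.0726085
  π_C·f_C = 0.29 × 0.30481 = 0.088395
Sum: 6.73233e-34 + 0.0726085 + 0.088395 = 0.161003
Responsibility of Class B: 0.0726085 / 0.161003 ≈ 0.4510

0.4510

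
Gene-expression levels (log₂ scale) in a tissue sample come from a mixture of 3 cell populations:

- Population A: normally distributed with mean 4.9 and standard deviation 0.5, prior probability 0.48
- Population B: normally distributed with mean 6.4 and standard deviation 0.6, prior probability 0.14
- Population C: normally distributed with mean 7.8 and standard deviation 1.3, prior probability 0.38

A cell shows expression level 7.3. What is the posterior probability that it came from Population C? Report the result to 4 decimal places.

0.7818

Posterior ∝ prior × likelihood, so P(k | x) ∝ π_k f_k(x); normalise over all components.
Normal densities:
  f_A = (1/(0.5·√(2π)))·exp(−(7.3−4.9)²/(2·0.5²)) = 0.797885·exp(-11.52000) = 7.9226e-06
  f_B = (1/(0.6·√(2π)))·exp(−(7.3−6.4)²/(2·0.6²)) = 0.664904·exp(-1.12500) = 0.215863
  f_C = (1/(1.3·√(2π)))·exp(−(7.3−7.8)²/(2·1.3²)) = 0.306879·exp(-0.07396) = 0.285
Prior × likelihood for each component:
  π_A·f_A = 0.48 × 7.9226e-06 = 3.80285e-06
  π_B·f_B = 0.14 × 0.215863 = 0.0302208
  π_C·f_C = 0.38 × 0.285 = 0.1083
Evidence: 3.80285e-06 + 0.0302208 + 0.1083 = 0.138524
P(Population C | 7.3) ≈ 0.7818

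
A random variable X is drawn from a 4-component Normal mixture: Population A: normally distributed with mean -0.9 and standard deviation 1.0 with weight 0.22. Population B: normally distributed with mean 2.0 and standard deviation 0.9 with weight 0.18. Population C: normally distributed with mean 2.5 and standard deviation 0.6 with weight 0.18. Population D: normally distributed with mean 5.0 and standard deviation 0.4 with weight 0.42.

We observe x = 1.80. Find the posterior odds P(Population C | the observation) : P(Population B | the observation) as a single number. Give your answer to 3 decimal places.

The posterior odds equal the prior odds times the likelihood ratio: (P(Z=i)/P(Z=j))·(f_i(x)/f_j(x)).
Component likelihoods at x = 1.80:
  p_A = (1/(1.0·√(2π)))·exp(−(1.80−-0.9)²/(2·1.0²)) = 0.398942·exp(-3.64500) = 0.0104209
  p_B = (1/(0.9·√(2π)))·exp(−(1.80−2.0)²/(2·0.9²)) = 0.443269·exp(-0.02469) = 0.432458
  p_C = (1/(0.6·√(2π)))·exp(−(1.80−2.5)²/(2·0.6²)) = 0.664904·exp(-0.68056) = 0.336664
  p_D = (1/(0.4·√(2π)))·exp(−(1.80−5.0)²/(2·0.4²)) = 0.997356·exp(-32.00000) = 1.26307e-14
Posterior odds = (P(Z=C)·p_C) / (P(Z=B)·p_B) = (0.18·0.336664) / (0.18·0.432458) = 0.0605996 / 0.0778425 ≈ 0.778

0.778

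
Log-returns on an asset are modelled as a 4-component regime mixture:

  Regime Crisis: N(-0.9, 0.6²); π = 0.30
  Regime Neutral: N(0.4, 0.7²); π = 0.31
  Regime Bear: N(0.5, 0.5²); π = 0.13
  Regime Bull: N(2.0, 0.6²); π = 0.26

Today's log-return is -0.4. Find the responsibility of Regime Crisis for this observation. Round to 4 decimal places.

Apply Bayes' rule: the posterior for each component is proportional to its prior times its likelihood at x.
Evaluate each component's likelihood at the observed value:
  L_Crisis = 0.469853
  L_Neutral = 0.296614
  L_Bear = 0.1579
  L_Bull = 0.00022305
Multiply by the mixture weights:
  w_Crisis·L_Crisis = 0.30 × 0.469853 = 0.140956
  w_Neutral·L_Neutral = 0.31 × 0.296614 = 0.0919502
  w_Bear·L_Bear = 0.13 × 0.1579 = 0.020527
  w_Bull·L_Bull = 0.26 × 0.00022305 = 5.79931e-05
Marginal: 0.140956 + 0.0919502 + 0.020527 + 5.79931e-05 = 0.253491
P(Regime Crisis | x) = 0.140956 / 0.253491 ≈ 0.5561

0.5561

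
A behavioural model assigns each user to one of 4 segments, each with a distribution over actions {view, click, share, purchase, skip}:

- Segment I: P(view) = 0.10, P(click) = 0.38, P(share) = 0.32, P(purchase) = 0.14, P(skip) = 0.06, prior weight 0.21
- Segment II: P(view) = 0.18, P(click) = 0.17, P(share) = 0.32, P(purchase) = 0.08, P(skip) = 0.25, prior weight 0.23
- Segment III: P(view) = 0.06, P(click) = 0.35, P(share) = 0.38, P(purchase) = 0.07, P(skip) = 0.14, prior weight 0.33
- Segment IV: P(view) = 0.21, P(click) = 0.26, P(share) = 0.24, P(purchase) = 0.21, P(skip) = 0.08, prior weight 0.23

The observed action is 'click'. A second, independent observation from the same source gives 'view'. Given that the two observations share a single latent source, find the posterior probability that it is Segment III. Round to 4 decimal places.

Posterior ∝ prior × likelihood, so P(k | x) ∝ P(Z=k) f_k(x); normalise over all components.
Since both observations come from the same component, the likelihood for component k is f_k(x₁)·f_k(x₂).
  f_I = [P(click | comp) = 0.38] × [0.1] = 0.038
  f_II = [P(click | comp) = 0.17] × [0.18] = 0.0306
  f_III = [P(click | comp) = 0.35] × [0.06] = 0.021
  f_IV = [P(click | comp) = 0.26] × [0.21] = 0.0546
Unnormalised posteriors:
  P(Z=I)·f_I = 0.21 × 0.038 = 0.00798
  P(Z=II)·f_II = 0.23 × 0.0306 = 0.007038
  P(Z=III)·f_III = 0.33 × 0.021 = 0.00693
  P(Z=IV)·f_IV = 0.23 × 0.0546 = 0.012558
Normaliser: 0.00798 + 0.007038 + 0.00693 + 0.012558 = 0.034506
P(Segment III | x₁, x₂) = 0.00693 / 0.034506 ≈ 0.2008

0.2008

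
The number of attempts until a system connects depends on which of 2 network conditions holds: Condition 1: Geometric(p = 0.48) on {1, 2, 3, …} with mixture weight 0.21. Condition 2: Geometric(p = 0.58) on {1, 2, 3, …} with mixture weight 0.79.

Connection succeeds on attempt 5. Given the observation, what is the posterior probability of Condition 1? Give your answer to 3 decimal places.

The responsibility of component k is π_k f_k(x) divided by Σ_j π_j f_j(x).
Component likelihoods at x = 5:
  p_1 = 0.0350958
  p_2 = 0.0180478
Unnormalised posteriors:
  π_1·p_1 = 0.21 × 0.0350958 = 0.00737011
  π_2·p_2 = 0.79 × 0.0180478 = 0.0142578
Marginal: 0.00737011 + 0.0142578 = 0.0216279
P(Condition 1 | x) ≈ 0.341

0.341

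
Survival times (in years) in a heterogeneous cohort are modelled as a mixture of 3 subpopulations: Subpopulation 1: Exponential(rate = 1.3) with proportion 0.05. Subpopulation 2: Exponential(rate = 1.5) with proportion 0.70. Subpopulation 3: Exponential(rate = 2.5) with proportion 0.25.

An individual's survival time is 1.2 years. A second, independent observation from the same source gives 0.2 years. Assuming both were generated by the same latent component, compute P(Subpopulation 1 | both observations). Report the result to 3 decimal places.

0.054

Posterior ∝ prior × likelihood, so P(k | x) ∝ π_k f_k(x); normalise over all components.
Since both observations come from the same component, the likelihood for component k is f_k(x₁)·f_k(x₂).
  L_1 = [1.3·e^(−1.3·1.2) = 1.3·e^(−1.5600) = 0.273177] × [1.00237] = 0.273824
  L_2 = [1.5·e^(−1.5·1.2) = 1.5·e^(−1.8000) = 0.247948] × [1.11123] = 0.275527
  L_3 = [2.5·e^(−2.5·1.2) = 2.5·e^(−3.0000) = 0.124468] × [1.51633] = 0.188734
Weight by the priors:
  π_1·L_1 = 0.05 × 0.273824 = 0.0136912
  π_2·L_2 = 0.70 × 0.275527 = 0.192869
  π_3·L_3 = 0.25 × 0.188734 = 0.0471834
Evidence: 0.0136912 + 0.192869 + 0.0471834 = 0.253743
P(Subpopulation 1 | x) ≈ 0.054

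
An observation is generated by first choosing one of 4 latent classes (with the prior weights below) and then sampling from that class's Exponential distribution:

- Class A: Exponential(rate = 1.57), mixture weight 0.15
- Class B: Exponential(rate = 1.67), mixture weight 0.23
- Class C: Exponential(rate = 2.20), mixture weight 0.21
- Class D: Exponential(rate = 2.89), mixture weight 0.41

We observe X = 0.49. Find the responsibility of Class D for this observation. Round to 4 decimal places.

P(component k | x) = P(Z=k)·f_k(x) / marginal(x), where marginal(x) = Σ_j P(Z=j)·f_j(x).
Component likelihoods at x = 0.49:
  f_A = 1.57·e^(−1.57·0.49) = 1.57·e^(−0.7693) = 0.72744
  f_B = 1.67·e^(−1.67·0.49) = 1.67·e^(−0.8183) = 0.736772
  f_C = 2.20·e^(−2.20·0.49) = 2.20·e^(−1.0780) = 0.748606
  f_D = 2.89·e^(−2.89·0.49) = 2.89·e^(−1.4161) = 0.701283
Prior × likelihood for each component:
  P(Z=A)·f_A = 0.15 × 0.72744 = 0.109116
  P(Z=B)·f_B = 0.23 × 0.736772 = 0.169458
  P(Z=C)·f_C = 0.21 × 0.748606 = 0.157207
  P(Z=D)·f_D = 0.41 × 0.701283 = 0.287526
Denominator: 0.109116 + 0.169458 + 0.157207 + 0.287526 = 0.723307
P(Class D | 0.49) = 0.287526 / 0.723307 ≈ 0.3975

0.3975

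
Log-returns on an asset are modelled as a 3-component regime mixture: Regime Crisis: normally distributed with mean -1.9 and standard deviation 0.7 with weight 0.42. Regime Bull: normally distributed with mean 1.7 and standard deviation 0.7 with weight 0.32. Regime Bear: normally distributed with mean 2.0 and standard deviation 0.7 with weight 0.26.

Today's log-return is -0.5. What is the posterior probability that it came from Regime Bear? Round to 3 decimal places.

0.007

By Bayes' theorem, P(k | x) = π_k f_k(x) / Σ_j π_j f_j(x).
Component likelihoods at x = -0.5:
  f_Crisis = 0.07713
  f_Bull = 0.00408253
  f_Bear = 0.000968449
Prior × likelihood for each component:
  π_Crisis·f_Crisis = 0.42 × 0.07713 = 0.0323946
  π_Bull·f_Bull = 0.32 × 0.00408253 = 0.00130641
  π_Bear·f_Bear = 0.26 × 0.000968449 = 0.000251797
Normaliser: 0.0323946 + 0.00130641 + 0.000251797 = 0.0339528
P(Regime Bear | -0.5) ≈ 0.007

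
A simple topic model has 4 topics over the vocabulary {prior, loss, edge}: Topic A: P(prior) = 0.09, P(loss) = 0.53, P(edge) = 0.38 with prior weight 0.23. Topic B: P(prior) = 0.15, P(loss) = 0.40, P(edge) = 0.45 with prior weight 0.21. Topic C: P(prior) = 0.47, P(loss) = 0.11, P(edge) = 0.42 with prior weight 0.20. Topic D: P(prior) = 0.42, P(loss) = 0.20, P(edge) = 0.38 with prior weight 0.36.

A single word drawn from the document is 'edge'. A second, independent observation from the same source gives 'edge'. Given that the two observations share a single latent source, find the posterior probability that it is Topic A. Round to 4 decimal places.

0.2038

The responsibility of component k is w_k f_k(x) divided by Σ_j w_j f_j(x).
Since both observations come from the same component, the likelihood for component k is f_k(x₁)·f_k(x₂).
  L_A = [P(edge | comp) = 0.38] × [0.38] = 0.1444
  L_B = [P(edge | comp) = 0.45] × [0.45] = 0.2025
  L_C = [P(edge | comp) = 0.42] × [0.42] = 0.1764
  L_D = [P(edge | comp) = 0.38] × [0.38] = 0.1444
Multiply by the mixture weights:
  w_A·L_A = 0.23 × 0.1444 = 0.033212
  w_B·L_B = 0.21 × 0.2025 = 0.042525
  w_C·L_C = 0.20 × 0.1764 = 0.03528
  w_D·L_D = 0.36 × 0.1444 = 0.051984
Marginal: 0.033212 + 0.042525 + 0.03528 + 0.051984 = 0.163001
P(Topic A | x₁,x₂) ≈ 0.2038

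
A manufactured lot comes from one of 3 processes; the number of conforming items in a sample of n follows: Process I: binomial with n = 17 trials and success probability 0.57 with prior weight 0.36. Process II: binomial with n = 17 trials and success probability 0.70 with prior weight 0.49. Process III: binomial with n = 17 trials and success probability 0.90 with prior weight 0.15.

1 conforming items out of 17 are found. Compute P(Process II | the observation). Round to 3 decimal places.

0.005

P(component k | x) = P(Z=k)·f_k(x) / marginal(x), where marginal(x) = Σ_j P(Z=j)·f_j(x).
Evaluate each component's likelihood at the observed value:
  L_I = 1.32379e-05
  L_II = 5.12256e-08
  L_III = 1.53e-15
Unnormalised posteriors:
  P(Z=I)·L_I = 0.36 × 1.32379e-05 = 4.76564e-06
  P(Z=II)·L_II = 0.49 × 5.12256e-08 = 2.51005e-08
  P(Z=III)·L_III = 0.15 × 1.53e-15 = 2.295e-16
Sum: 4.76564e-06 + 2.51005e-08 + 2.295e-16 = 4.79074e-06
So the posterior for Process II is 2.51005e-08 / 4.79074e-06 ≈ 0.005.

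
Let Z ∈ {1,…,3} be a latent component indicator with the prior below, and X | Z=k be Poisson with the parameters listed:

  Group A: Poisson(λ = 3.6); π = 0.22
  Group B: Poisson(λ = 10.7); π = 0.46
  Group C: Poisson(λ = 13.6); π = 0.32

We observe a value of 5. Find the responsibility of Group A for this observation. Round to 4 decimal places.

The responsibility of component k is π_k f_k(x) divided by Σ_j π_j f_j(x).
Poisson probabilities:
  p_A = e^(−3.6)·3.6^5/5! = 0.13768
  p_B = e^(−10.7)·10.7^5/5! = 0.0263504
  p_C = e^(−13.6)·13.6^5/5! = 0.00480959
Unnormalised posteriors:
  π_A·p_A = 0.22 × 0.13768 = 0.0302896
  π_B·p_B = 0.46 × 0.0263504 = 0.0121212
  π_C·p_C = 0.32 × 0.00480959 = 0.00153907
Evidence: 0.0302896 + 0.0121212 + 0.00153907 = 0.0439499
P(Group A | x) = 0.0302896 / 0.0439499 ≈ 0.6892

0.6892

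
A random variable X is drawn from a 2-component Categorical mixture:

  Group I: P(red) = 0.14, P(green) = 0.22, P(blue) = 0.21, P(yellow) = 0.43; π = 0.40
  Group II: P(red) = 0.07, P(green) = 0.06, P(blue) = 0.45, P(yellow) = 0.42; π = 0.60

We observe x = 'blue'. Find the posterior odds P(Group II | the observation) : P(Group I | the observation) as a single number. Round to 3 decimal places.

The posterior odds equal the prior odds times the likelihood ratio: (π_i/π_j)·(f_i(x)/f_j(x)).
Component likelihoods at x = 'blue':
  L_I = 0.21
  L_II = 0.45
Odds = (0.60/0.40) × (0.45/0.21) = 1.5 × 2.14286 ≈ 3.214

3.214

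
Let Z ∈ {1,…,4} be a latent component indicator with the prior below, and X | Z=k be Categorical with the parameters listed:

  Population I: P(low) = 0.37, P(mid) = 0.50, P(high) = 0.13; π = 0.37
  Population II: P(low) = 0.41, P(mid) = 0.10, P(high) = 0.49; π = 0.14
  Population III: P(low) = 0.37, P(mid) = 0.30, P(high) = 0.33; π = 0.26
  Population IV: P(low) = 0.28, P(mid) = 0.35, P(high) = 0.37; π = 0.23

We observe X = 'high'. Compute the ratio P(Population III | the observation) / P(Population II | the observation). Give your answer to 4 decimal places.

1.2507

Since P(k|x) ∝ w_k f_k(x), the posterior odds are w_i f_i(x) / (w_j f_j(x)).
Categorical probabilities:
  f_I = P(high | comp) = 0.13
  f_II = P(high | comp) = 0.49
  f_III = P(high | comp) = 0.33
  f_IV = P(high | comp) = 0.37
Posterior odds = (w_III·f_III) / (w_II·f_II) = (0.26·0.33) / (0.14·0.49) = 0.0858 / 0.0686 ≈ 1.2507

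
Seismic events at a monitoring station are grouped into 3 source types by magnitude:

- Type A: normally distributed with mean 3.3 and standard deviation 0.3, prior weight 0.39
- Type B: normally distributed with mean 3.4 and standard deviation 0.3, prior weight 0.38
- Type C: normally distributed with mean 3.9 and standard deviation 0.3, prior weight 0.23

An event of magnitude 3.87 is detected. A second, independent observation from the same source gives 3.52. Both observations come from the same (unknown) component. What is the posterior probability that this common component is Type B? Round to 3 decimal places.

By Bayes' theorem, P(k | x) = π_k f_k(x) / Σ_j π_j f_j(x).
Since both observations come from the same component, the likelihood for component k is f_k(x₁)·f_k(x₂).
  L_A = [(1/(0.3·√(2π)))·exp(−(3.87−3.3)²/(2·0.3²)) = 1.329808·exp(-1.80500) = 0.218719] × [1.01628] = 0.222279
  L_B = [(1/(0.3·√(2π)))·exp(−(3.87−3.4)²/(2·0.3²)) = 1.329808·exp(-1.22722) = 0.389774] × [1.22757] = 0.478474
  L_C = [(1/(0.3·√(2π)))·exp(−(3.87−3.9)²/(2·0.3²)) = 1.329808·exp(-0.00500) = 1.32318] × [0.596195] = 0.78887
Unnormalised posteriors:
  π_A·L_A = 0.39 × 0.222279 = 0.0866889
  π_B·L_B = 0.38 × 0.478474 = 0.18182
  π_C·L_C = 0.23 × 0.78887 = 0.18144
Marginal: 0.0866889 + 0.18182 + 0.18144 = 0.449949
P(Type B | x) ≈ 0.404

0.404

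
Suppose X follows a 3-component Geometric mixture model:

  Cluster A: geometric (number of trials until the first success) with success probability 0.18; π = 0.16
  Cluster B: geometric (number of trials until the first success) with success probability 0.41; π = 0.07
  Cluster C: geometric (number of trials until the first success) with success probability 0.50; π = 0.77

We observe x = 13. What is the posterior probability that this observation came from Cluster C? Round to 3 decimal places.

The responsibility of component k is π_k f_k(x) divided by Σ_j π_j f_j(x).
Component likelihoods at x = 13:
  p_A = 0.0166356
  p_B = 0.000729471
  p_C = 0.00012207
Weight by the priors:
  π_A·p_A = 0.16 × 0.0166356 = 0.0026617
  π_B·p_B = 0.07 × 0.000729471 = 5.1063e-05
  π_C·p_C = 0.77 × 0.00012207 = 9.39941e-05
Sum: 0.0026617 + 5.1063e-05 + 9.39941e-05 = 0.00280675
So the posterior for Cluster C is 9.39941e-05 / 0.00280675 ≈ 0.033.

0.033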